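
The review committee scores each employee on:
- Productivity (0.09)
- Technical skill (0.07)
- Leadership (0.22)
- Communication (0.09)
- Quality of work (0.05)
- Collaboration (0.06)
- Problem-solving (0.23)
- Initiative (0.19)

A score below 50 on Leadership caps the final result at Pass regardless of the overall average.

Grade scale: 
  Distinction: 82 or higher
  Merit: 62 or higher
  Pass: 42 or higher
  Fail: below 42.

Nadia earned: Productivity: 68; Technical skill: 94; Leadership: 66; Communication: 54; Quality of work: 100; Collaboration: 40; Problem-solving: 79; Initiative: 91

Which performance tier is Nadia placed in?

Merit

Leadership score 66 ≥ 50: minimum met.
Weighted total:
  Productivity 68 × 0.09 = 6.12
  Technical skill 94 × 0.07 = 6.58
  Leadership 66 × 0.22 = 14.52
  Communication 54 × 0.09 = 4.86
  Quality of work 100 × 0.05 = 5
  Collaboration 40 × 0.06 = 2.4
  Problem-solving 79 × 0.23 = 18.17
  Initiative 91 × 0.19 = 17.29
Sum = 74.94
74.94 is ≥ 62 and < 82 → Merit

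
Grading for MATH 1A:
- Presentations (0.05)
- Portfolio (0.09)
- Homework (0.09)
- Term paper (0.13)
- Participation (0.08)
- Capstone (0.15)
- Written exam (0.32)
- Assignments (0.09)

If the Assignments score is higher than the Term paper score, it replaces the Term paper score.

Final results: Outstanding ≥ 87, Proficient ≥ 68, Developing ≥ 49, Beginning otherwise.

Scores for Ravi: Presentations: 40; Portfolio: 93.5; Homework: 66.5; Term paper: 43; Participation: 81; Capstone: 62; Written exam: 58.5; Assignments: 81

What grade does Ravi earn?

Proficient

Assignments (81) > Term paper (43), so Term paper counts as 81.
Weighted total:
  Presentations 40 × 0.05 = 2
  Portfolio 93.5 × 0.09 = 8.415
  Homework 66.5 × 0.09 = 5.985
  Term paper 81 × 0.13 = 10.53
  Participation 81 × 0.08 = 6.48
  Capstone 62 × 0.15 = 9.3
  Written exam 58.5 × 0.32 = 18.72
  Assignments 81 × 0.09 = 7.29
Sum = 68.72
68.72 is ≥ 68 and < 87 → Proficient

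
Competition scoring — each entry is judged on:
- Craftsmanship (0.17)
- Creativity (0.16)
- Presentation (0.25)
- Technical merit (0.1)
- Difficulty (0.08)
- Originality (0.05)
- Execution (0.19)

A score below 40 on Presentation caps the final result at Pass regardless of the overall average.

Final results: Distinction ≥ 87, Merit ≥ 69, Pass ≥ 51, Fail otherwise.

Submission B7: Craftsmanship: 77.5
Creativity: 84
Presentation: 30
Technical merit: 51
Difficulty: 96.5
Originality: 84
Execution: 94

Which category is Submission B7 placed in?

Presentation score 30 < 40: minimum not met.
Weighted total:
  Craftsmanship 77.5 × 0.17 = 13.175
  Creativity 84 × 0.16 = 13.44
  Presentation 30 × 0.25 = 7.5
  Technical merit 51 × 0.1 = 5.1
  Difficulty 96.5 × 0.08 = 7.72
  Originality 84 × 0.05 = 4.2
  Execution 94 × 0.19 = 17.86
Sum = 68.995
68.995 would be Pass; cap at Pass applies → Pass.

Pass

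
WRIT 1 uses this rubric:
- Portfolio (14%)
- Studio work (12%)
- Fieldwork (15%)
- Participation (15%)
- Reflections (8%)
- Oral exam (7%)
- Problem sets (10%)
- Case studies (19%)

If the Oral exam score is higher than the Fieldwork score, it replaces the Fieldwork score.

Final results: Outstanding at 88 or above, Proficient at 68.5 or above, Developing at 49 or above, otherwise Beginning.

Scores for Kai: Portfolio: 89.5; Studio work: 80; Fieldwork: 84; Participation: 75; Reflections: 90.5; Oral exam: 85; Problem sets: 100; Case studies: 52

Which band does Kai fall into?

Oral exam (85) > Fieldwork (84), so Fieldwork counts as 85.
Weighted total:
  Portfolio 89.5 × 0.14 = 12.53
  Studio work 80 × 0.12 = 9.6
  Fieldwork 85 × 0.15 = 12.75
  Participation 75 × 0.15 = 11.25
  Reflections 90.5 × 0.08 = 7.24
  Oral exam 85 × 0.07 = 5.95
  Problem sets 100 × 0.1 = 10
  Case studies 52 × 0.19 = 9.88
Sum = 79.2
79.2 is ≥ 68.5 and < 88 → Proficient

Proficient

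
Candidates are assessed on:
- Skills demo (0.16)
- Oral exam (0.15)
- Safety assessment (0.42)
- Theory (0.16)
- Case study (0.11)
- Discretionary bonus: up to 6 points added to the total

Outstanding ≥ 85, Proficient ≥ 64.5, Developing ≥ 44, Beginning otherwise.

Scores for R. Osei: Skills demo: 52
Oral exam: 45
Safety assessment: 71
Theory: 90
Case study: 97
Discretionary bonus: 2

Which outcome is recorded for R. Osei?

Proficient

Weighted total:
  Skills demo 52 × 0.16 = 8.32
  Oral exam 45 × 0.15 = 6.75
  Safety assessment 71 × 0.42 = 29.82
  Theory 90 × 0.16 = 14.4
  Case study 97 × 0.11 = 10.67
Sum = 69.96
Discretionary bonus: 69.96 + 2 = 71.96
71.96 is ≥ 64.5 and < 85 → Proficient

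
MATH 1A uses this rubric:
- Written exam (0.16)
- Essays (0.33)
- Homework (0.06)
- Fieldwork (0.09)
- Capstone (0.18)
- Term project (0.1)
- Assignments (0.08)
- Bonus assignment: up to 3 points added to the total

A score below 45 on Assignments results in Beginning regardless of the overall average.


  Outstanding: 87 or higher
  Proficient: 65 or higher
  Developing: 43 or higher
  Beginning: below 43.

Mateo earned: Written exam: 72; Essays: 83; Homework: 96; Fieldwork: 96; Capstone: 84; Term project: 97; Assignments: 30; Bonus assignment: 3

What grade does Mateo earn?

Beginning

Assignments score 30 < 45: minimum not met.
Weighted total:
  Written exam 72 × 0.16 = 11.52
  Essays 83 × 0.33 = 27.39
  Homework 96 × 0.06 = 5.76
  Fieldwork 96 × 0.09 = 8.64
  Capstone 84 × 0.18 = 15.12
  Term project 97 × 0.1 = 9.7
  Assignments 30 × 0.08 = 2.4
Sum = 80.53
Bonus assignment: 80.53 + 3 = 83.53
Because the Assignments minimum was not met, the result is Beginning.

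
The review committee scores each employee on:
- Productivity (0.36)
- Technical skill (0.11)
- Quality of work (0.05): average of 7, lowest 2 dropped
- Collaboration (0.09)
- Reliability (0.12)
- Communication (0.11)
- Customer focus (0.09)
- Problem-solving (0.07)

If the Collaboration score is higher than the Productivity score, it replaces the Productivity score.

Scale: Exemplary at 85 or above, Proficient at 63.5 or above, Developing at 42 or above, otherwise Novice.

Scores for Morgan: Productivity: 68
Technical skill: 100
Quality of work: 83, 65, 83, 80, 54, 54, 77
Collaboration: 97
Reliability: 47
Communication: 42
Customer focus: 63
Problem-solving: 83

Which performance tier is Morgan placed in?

Quality of work: drop 54, 54 → average of remaining 5 = 388/5 = 77.6
Collaboration (97) > Productivity (68), so Productivity counts as 97.
Weighted total:
  Productivity 97 × 0.36 = 34.92
  Technical skill 100 × 0.11 = 11
  Quality of work 77.6 × 0.05 = 3.88
  Collaboration 97 × 0.09 = 8.73
  Reliability 47 × 0.12 = 5.64
  Communication 42 × 0.11 = 4.62
  Customer focus 63 × 0.09 = 5.67
  Problem-solving 83 × 0.07 = 5.81
Sum = 80.27
80.27 is ≥ 63.5 and < 85 → Proficient

Proficient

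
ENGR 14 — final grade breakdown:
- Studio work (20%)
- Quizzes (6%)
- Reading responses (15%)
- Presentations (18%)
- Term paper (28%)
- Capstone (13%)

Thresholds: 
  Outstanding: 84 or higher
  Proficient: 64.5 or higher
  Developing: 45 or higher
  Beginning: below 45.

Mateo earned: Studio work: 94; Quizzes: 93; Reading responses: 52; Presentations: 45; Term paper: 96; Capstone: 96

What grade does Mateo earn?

Proficient

Weighted total:
  Studio work 94 × 0.2 = 18.8
  Quizzes 93 × 0.06 = 5.58
  Reading responses 52 × 0.15 = 7.8
  Presentations 45 × 0.18 = 8.1
  Term paper 96 × 0.28 = 26.88
  Capstone 96 × 0.13 = 12.48
Sum = 79.64
79.64 is ≥ 64.5 and < 84 → Proficient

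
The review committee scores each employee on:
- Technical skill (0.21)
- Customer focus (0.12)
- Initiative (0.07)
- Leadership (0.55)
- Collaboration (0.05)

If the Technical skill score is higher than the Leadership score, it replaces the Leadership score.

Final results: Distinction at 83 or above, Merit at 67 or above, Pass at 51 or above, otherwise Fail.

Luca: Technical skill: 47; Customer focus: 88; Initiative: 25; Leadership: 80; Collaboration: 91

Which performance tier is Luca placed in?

Technical skill (47) ≤ Leadership (80), so Leadership stays at 80.
Weighted total:
  Technical skill 47 × 0.21 = 9.87
  Customer focus 88 × 0.12 = 10.56
  Initiative 25 × 0.07 = 1.75
  Leadership 80 × 0.55 = 44
  Collaboration 91 × 0.05 = 4.55
Sum = 70.73
70.73 is ≥ 67 and < 83 → Merit

Merit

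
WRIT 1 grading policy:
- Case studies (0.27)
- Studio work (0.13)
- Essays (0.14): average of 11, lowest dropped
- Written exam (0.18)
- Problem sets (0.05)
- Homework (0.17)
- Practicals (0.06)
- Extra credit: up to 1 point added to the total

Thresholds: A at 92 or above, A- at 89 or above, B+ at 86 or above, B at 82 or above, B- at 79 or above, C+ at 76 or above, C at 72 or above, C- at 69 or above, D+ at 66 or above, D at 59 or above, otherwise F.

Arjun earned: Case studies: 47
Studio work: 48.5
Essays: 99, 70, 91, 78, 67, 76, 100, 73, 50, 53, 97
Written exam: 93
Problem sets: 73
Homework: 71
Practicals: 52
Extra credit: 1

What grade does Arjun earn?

Essays: drop 50 → average of remaining 10 = 804/10 = 80.4
Weighted total:
  Case studies 47 × 0.27 = 12.69
  Studio work 48.5 × 0.13 = 6.305
  Essays 80.4 × 0.14 = 11.256
  Written exam 93 × 0.18 = 16.74
  Problem sets 73 × 0.05 = 3.65
  Homework 71 × 0.17 = 12.07
  Practicals 52 × 0.06 = 3.12
Sum = 65.831
Extra credit: 65.831 + 1 = 66.831
66.831 is ≥ 66 and < 69 → D+

D+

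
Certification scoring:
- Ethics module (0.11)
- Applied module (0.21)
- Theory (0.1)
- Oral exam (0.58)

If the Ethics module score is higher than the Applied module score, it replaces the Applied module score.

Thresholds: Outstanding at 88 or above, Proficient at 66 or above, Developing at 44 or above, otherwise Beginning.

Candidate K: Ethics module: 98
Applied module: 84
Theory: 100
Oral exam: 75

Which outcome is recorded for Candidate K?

Proficient

Ethics module (98) > Applied module (84), so Applied module counts as 98.
Weighted total:
  Ethics module 98 × 0.11 = 10.78
  Applied module 98 × 0.21 = 20.58
  Theory 100 × 0.1 = 10
  Oral exam 75 × 0.58 = 43.5
Sum = 84.86
84.86 is ≥ 66 and < 88 → Proficient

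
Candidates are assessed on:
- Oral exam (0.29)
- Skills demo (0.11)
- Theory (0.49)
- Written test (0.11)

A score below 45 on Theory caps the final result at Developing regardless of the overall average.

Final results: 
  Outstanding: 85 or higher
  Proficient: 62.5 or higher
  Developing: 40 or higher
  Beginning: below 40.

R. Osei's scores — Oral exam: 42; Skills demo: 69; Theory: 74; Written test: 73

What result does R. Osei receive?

Proficient

Theory score 74 ≥ 45: minimum met.
Weighted total:
  Oral exam 42 × 0.29 = 12.18
  Skills demo 69 × 0.11 = 7.59
  Theory 74 × 0.49 = 36.26
  Written test 73 × 0.11 = 8.03
Sum = 64.06
64.06 is ≥ 62.5 and < 85 → Proficient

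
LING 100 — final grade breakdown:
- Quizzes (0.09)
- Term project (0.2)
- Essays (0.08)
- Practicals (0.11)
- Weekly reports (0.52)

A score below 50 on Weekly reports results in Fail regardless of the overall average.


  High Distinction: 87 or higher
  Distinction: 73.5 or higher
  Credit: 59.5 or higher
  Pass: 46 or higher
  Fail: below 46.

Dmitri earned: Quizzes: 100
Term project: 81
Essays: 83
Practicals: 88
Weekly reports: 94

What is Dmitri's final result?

High Distinction

Weekly reports score 94 ≥ 50: minimum met.
Weighted total:
  Quizzes 100 × 0.09 = 9
  Term project 81 × 0.2 = 16.2
  Essays 83 × 0.08 = 6.64
  Practicals 88 × 0.11 = 9.68
  Weekly reports 94 × 0.52 = 48.88
Sum = 90.4
90.4 ≥ 87 → High Distinction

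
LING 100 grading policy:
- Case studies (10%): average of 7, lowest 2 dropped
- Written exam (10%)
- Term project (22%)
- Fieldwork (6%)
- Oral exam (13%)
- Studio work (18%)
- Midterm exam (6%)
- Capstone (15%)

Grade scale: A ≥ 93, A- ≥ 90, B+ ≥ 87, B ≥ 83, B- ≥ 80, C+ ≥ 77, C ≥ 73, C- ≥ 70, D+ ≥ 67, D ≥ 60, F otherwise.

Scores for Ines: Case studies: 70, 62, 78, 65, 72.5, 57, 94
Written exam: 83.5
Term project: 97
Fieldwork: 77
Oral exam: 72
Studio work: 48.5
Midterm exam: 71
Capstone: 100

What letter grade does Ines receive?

Case studies: drop 57, 62 → average of remaining 5 = 379.5/5 = 75.9
Weighted total:
  Case studies 75.9 × 0.1 = 7.59
  Written exam 83.5 × 0.1 = 8.35
  Term project 97 × 0.22 = 21.34
  Fieldwork 77 × 0.06 = 4.62
  Oral exam 72 × 0.13 = 9.36
  Studio work 48.5 × 0.18 = 8.73
  Midterm exam 71 × 0.06 = 4.26
  Capstone 100 × 0.15 = 15
Sum = 79.25
79.25 is ≥ 77 and < 80 → C+

C+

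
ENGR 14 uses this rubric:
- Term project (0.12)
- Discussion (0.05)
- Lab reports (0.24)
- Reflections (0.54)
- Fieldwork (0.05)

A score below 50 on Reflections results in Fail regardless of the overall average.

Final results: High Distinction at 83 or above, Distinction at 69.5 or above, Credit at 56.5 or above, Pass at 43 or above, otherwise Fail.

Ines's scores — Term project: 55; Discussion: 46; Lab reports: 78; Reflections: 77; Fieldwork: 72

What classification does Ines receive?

Distinction

Reflections score 77 ≥ 50: minimum met.
Weighted total:
  Term project 55 × 0.12 = 6.6
  Discussion 46 × 0.05 = 2.3
  Lab reports 78 × 0.24 = 18.72
  Reflections 77 × 0.54 = 41.58
  Fieldwork 72 × 0.05 = 3.6
Sum = 72.8
72.8 is ≥ 69.5 and < 83 → Distinction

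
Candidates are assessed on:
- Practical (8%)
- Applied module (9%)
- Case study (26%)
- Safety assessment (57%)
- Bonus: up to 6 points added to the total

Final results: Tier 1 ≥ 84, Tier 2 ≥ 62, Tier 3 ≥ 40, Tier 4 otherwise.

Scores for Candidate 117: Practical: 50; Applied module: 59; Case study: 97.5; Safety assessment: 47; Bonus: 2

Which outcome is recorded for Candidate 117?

Weighted total:
  Practical 50 × 0.08 = 4
  Applied module 59 × 0.09 = 5.31
  Case study 97.5 × 0.26 = 25.35
  Safety assessment 47 × 0.57 = 26.79
Sum = 61.45
Bonus: 61.45 + 2 = 63.45
63.45 is ≥ 62 and < 84 → Tier 2

Tier 2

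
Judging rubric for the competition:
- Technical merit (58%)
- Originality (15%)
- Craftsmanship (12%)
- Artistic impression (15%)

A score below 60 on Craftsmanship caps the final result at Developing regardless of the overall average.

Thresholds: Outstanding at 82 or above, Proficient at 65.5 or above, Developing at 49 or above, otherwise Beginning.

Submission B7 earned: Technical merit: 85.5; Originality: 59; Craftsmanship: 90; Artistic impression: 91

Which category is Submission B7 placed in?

Outstanding

Craftsmanship score 90 ≥ 60: minimum met.
Weighted total:
  Technical merit 85.5 × 0.58 = 49.59
  Originality 59 × 0.15 = 8.85
  Craftsmanship 90 × 0.12 = 10.8
  Artistic impression 91 × 0.15 = 13.65
Sum = 82.89
82.89 ≥ 82 → Outstanding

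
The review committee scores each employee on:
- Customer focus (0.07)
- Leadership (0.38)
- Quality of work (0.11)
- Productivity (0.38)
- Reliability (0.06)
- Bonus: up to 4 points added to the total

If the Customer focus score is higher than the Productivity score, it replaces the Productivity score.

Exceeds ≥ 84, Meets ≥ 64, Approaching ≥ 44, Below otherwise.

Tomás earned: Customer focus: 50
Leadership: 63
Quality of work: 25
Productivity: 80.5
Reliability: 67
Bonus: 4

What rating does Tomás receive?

Meets

Customer focus (50) ≤ Productivity (80.5), so Productivity stays at 80.5.
Weighted total:
  Customer focus 50 × 0.07 = 3.5
  Leadership 63 × 0.38 = 23.94
  Quality of work 25 × 0.11 = 2.75
  Productivity 80.5 × 0.38 = 30.59
  Reliability 67 × 0.06 = 4.02
Sum = 64.8
Bonus: 64.8 + 4 = 68.8
68.8 is ≥ 64 and < 84 → Meets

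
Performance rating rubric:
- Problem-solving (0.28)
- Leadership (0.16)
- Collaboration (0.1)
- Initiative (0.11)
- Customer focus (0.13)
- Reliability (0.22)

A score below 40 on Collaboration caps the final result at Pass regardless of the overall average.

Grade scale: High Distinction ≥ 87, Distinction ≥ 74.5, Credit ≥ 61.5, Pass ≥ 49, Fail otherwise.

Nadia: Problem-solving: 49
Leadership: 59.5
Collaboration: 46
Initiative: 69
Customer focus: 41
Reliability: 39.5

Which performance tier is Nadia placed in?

Collaboration score 46 ≥ 40: minimum met.
Weighted total:
  Problem-solving 49 × 0.28 = 13.72
  Leadership 59.5 × 0.16 = 9.52
  Collaboration 46 × 0.1 = 4.6
  Initiative 69 × 0.11 = 7.59
  Customer focus 41 × 0.13 = 5.33
  Reliability 39.5 × 0.22 = 8.69
Sum = 49.45
49.45 is ≥ 49 and < 61.5 → Pass

Pass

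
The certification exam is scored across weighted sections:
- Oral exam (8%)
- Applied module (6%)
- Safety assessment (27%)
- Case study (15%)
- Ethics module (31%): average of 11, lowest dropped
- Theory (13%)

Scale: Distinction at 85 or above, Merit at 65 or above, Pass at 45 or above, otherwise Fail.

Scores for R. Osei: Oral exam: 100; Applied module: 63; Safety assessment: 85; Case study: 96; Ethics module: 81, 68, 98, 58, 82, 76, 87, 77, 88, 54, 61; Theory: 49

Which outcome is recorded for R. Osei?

Merit

Ethics module: drop 54 → average of remaining 10 = 776/10 = 77.6
Weighted total:
  Oral exam 100 × 0.08 = 8
  Applied module 63 × 0.06 = 3.78
  Safety assessment 85 × 0.27 = 22.95
  Case study 96 × 0.15 = 14.4
  Ethics module 77.6 × 0.31 = 24.056
  Theory 49 × 0.13 = 6.37
Sum = 79.556
79.556 is ≥ 65 and < 85 → Merit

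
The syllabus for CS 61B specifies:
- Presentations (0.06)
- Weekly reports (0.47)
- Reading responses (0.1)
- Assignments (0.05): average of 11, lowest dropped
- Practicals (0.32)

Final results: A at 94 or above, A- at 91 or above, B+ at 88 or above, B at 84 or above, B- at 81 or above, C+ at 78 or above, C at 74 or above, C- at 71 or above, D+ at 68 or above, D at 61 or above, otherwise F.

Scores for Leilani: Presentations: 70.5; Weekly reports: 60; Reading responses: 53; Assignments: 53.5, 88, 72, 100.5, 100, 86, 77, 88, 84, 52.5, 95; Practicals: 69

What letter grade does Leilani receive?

Assignments: drop 52.5 → average of remaining 10 = 844/10 = 84.4
Weighted total:
  Presentations 70.5 × 0.06 = 4.23
  Weekly reports 60 × 0.47 = 28.2
  Reading responses 53 × 0.1 = 5.3
  Assignments 84.4 × 0.05 = 4.22
  Practicals 69 × 0.32 = 22.08
Sum = 64.03
64.03 is ≥ 61 and < 68 → D

D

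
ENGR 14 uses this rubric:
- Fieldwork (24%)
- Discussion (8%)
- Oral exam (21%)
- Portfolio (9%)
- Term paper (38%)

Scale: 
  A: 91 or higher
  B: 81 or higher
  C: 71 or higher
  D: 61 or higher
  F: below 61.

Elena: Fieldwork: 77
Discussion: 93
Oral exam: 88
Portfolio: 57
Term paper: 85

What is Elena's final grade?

B

Weighted total:
  Fieldwork 77 × 0.24 = 18.48
  Discussion 93 × 0.08 = 7.44
  Oral exam 88 × 0.21 = 18.48
  Portfolio 57 × 0.09 = 5.13
  Term paper 85 × 0.38 = 32.3
Sum = 81.83
81.83 is ≥ 81 and < 91 → B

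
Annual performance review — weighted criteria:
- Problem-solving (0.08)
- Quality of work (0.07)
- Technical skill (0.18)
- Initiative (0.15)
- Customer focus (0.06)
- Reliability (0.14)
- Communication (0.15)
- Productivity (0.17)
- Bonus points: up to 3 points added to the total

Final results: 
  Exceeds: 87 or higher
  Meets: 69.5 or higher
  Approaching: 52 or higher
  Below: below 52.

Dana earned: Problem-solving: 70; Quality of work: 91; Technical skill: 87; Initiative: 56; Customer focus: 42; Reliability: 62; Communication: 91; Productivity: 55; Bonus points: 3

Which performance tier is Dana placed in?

Meets

Weighted total:
  Problem-solving 70 × 0.08 = 5.6
  Quality of work 91 × 0.07 = 6.37
  Technical skill 87 × 0.18 = 15.66
  Initiative 56 × 0.15 = 8.4
  Customer focus 42 × 0.06 = 2.52
  Reliability 62 × 0.14 = 8.68
  Communication 91 × 0.15 = 13.65
  Productivity 55 × 0.17 = 9.35
Sum = 70.23
Bonus points: 70.23 + 3 = 73.23
73.23 is ≥ 69.5 and < 87 → Meets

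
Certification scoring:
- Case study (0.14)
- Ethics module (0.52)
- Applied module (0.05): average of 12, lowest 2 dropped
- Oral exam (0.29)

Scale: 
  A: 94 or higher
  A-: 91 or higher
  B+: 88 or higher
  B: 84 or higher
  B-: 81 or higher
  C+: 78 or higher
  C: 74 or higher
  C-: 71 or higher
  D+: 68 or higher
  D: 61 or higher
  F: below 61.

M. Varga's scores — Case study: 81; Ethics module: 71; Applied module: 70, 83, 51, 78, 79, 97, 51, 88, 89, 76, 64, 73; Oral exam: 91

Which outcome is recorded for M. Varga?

Applied module: drop 51, 51 → average of remaining 10 = 797/10 = 79.7
Weighted total:
  Case study 81 × 0.14 = 11.34
  Ethics module 71 × 0.52 = 36.92
  Applied module 79.7 × 0.05 = 3.985
  Oral exam 91 × 0.29 = 26.39
Sum = 78.635
78.635 is ≥ 78 and < 81 → C+

C+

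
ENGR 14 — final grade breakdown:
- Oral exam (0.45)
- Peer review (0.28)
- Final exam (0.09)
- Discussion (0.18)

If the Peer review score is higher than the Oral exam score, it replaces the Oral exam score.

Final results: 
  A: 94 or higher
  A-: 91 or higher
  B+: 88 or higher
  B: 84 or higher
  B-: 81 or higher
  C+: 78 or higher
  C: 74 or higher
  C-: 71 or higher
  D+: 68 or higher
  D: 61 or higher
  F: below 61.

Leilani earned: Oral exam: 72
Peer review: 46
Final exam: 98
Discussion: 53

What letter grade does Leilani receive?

D

Peer review (46) ≤ Oral exam (72), so Oral exam stays at 72.
Weighted total:
  Oral exam 72 × 0.45 = 32.4
  Peer review 46 × 0.28 = 12.88
  Final exam 98 × 0.09 = 8.82
  Discussion 53 × 0.18 = 9.54
Sum = 63.64
63.64 is ≥ 61 and < 68 → D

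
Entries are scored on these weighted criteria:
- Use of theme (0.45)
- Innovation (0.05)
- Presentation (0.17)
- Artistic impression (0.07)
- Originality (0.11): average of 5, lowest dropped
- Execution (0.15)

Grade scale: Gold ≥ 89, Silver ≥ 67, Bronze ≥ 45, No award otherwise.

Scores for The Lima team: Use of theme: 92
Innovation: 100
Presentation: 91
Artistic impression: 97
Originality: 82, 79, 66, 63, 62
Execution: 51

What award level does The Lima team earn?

Silver

Originality: drop 62 → average of remaining 4 = 290/4 = 72.5
Weighted total:
  Use of theme 92 × 0.45 = 41.4
  Innovation 100 × 0.05 = 5
  Presentation 91 × 0.17 = 15.47
  Artistic impression 97 × 0.07 = 6.79
  Originality 72.5 × 0.11 = 7.975
  Execution 51 × 0.15 = 7.65
Sum = 84.285
84.285 is ≥ 67 and < 89 → Silver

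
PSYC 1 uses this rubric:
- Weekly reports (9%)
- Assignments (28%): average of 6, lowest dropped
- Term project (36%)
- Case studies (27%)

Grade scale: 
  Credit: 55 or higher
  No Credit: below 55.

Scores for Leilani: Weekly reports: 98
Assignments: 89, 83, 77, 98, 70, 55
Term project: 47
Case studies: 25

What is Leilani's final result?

Credit

Assignments: drop 55 → average of remaining 5 = 417/5 = 83.4
Weighted total:
  Weekly reports 98 × 0.09 = 8.82
  Assignments 83.4 × 0.28 = 23.352
  Term project 47 × 0.36 = 16.92
  Case studies 25 × 0.27 = 6.75
Sum = 55.842
55.842 ≥ 55 → Credit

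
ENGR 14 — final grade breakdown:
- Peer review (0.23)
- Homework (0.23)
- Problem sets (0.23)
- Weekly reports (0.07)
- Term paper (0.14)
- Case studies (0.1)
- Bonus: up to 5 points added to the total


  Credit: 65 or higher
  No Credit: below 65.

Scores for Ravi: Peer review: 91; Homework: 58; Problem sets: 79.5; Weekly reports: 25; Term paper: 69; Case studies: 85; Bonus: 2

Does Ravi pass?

Credit

Weighted total:
  Peer review 91 × 0.23 = 20.93
  Homework 58 × 0.23 = 13.34
  Problem sets 79.5 × 0.23 = 18.285
  Weekly reports 25 × 0.07 = 1.75
  Term paper 69 × 0.14 = 9.66
  Case studies 85 × 0.1 = 8.5
Sum = 72.465
Bonus: 72.465 + 2 = 74.465
74.465 ≥ 65 → Credit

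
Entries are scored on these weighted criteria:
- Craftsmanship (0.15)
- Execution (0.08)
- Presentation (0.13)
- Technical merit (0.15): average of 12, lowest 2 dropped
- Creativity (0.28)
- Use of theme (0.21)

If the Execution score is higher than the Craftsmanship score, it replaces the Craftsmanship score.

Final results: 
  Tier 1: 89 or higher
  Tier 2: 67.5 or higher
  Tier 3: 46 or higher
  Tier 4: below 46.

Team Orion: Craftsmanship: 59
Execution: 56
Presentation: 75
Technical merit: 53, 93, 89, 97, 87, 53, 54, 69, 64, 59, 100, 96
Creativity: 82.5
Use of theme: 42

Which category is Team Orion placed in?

Technical merit: drop 53, 53 → average of remaining 10 = 808/10 = 80.8
Execution (56) ≤ Craftsmanship (59), so Craftsmanship stays at 59.
Weighted total:
  Craftsmanship 59 × 0.15 = 8.85
  Execution 56 × 0.08 = 4.48
  Presentation 75 × 0.13 = 9.75
  Technical merit 80.8 × 0.15 = 12.12
  Creativity 82.5 × 0.28 = 23.1
  Use of theme 42 × 0.21 = 8.82
Sum = 67.12
67.12 is ≥ 46 and < 67.5 → Tier 3

Tier 3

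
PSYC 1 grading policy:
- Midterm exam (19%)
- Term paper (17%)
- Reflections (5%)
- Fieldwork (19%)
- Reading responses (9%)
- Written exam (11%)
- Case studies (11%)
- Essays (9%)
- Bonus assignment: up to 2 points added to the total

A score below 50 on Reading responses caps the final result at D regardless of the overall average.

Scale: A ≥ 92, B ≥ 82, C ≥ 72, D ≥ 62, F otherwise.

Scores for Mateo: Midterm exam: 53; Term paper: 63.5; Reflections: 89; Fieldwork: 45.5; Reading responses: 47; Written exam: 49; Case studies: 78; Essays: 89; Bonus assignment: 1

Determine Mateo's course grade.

F

Reading responses score 47 < 50: minimum not met.
Weighted total:
  Midterm exam 53 × 0.19 = 10.07
  Term paper 63.5 × 0.17 = 10.795
  Reflections 89 × 0.05 = 4.45
  Fieldwork 45.5 × 0.19 = 8.645
  Reading responses 47 × 0.09 = 4.23
  Written exam 49 × 0.11 = 5.39
  Case studies 78 × 0.11 = 8.58
  Essays 89 × 0.09 = 8.01
Sum = 60.17
Bonus assignment: 60.17 + 1 = 61.17
61.17 would be F; cap at D applies → F.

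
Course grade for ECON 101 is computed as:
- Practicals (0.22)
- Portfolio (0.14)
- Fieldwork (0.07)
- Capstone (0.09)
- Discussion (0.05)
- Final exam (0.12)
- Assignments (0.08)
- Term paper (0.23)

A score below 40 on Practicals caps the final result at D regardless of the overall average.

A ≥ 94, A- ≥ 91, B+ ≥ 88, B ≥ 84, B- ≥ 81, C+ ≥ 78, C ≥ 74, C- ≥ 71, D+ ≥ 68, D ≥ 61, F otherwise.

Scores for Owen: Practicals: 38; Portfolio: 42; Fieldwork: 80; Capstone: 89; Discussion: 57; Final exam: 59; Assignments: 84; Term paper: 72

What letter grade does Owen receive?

Practicals score 38 < 40: minimum not met.
Weighted total:
  Practicals 38 × 0.22 = 8.36
  Portfolio 42 × 0.14 = 5.88
  Fieldwork 80 × 0.07 = 5.6
  Capstone 89 × 0.09 = 8.01
  Discussion 57 × 0.05 = 2.85
  Final exam 59 × 0.12 = 7.08
  Assignments 84 × 0.08 = 6.72
  Term paper 72 × 0.23 = 16.56
Sum = 61.06
61.06 would be D; cap at D applies → D.

D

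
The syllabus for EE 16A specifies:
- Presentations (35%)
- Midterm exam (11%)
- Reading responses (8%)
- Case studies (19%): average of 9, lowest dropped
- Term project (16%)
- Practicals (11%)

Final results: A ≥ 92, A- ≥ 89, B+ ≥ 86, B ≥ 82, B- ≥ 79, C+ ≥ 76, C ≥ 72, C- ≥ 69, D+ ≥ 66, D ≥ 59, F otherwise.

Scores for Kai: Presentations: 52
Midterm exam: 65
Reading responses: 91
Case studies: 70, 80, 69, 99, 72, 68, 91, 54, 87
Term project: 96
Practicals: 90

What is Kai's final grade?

C

Case studies: drop 54 → average of remaining 8 = 636/8 = 79.5
Weighted total:
  Presentations 52 × 0.35 = 18.2
  Midterm exam 65 × 0.11 = 7.15
  Reading responses 91 × 0.08 = 7.28
  Case studies 79.5 × 0.19 = 15.105
  Term project 96 × 0.16 = 15.36
  Practicals 90 × 0.11 = 9.9
Sum = 72.995
72.995 is ≥ 72 and < 76 → C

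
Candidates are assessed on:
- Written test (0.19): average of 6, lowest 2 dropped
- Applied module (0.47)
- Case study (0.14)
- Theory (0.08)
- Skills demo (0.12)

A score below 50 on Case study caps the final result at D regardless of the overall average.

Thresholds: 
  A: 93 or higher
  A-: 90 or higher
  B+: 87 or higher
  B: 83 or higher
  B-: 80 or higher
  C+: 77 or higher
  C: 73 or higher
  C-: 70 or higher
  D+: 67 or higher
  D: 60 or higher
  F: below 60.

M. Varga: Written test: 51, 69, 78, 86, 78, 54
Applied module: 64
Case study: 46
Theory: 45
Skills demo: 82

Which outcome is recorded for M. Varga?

Written test: drop 51, 54 → average of remaining 4 = 311/4 = 77.75
Case study score 46 < 50: minimum not met.
Weighted total:
  Written test 77.75 × 0.19 = 14.7725
  Applied module 64 × 0.47 = 30.08
  Case study 46 × 0.14 = 6.44
  Theory 45 × 0.08 = 3.6
  Skills demo 82 × 0.12 = 9.84
Sum = 64.7325
64.7325 would be D; cap at D applies → D.

D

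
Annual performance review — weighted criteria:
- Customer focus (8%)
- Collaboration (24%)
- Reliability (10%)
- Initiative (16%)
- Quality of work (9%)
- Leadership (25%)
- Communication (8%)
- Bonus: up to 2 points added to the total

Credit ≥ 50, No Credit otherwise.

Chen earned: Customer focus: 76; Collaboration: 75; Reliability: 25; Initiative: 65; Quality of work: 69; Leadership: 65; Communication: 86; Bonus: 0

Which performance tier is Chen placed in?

Credit

Weighted total:
  Customer focus 76 × 0.08 = 6.08
  Collaboration 75 × 0.24 = 18
  Reliability 25 × 0.1 = 2.5
  Initiative 65 × 0.16 = 10.4
  Quality of work 69 × 0.09 = 6.21
  Leadership 65 × 0.25 = 16.25
  Communication 86 × 0.08 = 6.88
Sum = 66.32
Bonus: 66.32 + 0 = 66.32
66.32 ≥ 50 → Credit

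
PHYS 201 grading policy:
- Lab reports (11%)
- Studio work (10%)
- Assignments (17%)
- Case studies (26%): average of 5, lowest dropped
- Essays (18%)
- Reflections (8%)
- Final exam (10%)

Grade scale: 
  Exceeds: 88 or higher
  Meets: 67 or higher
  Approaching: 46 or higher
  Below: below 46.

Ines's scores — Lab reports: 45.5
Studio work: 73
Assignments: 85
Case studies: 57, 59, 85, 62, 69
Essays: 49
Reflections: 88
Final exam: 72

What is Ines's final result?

Case studies: drop 57 → average of remaining 4 = 275/4 = 68.75
Weighted total:
  Lab reports 45.5 × 0.11 = 5.005
  Studio work 73 × 0.1 = 7.3
  Assignments 85 × 0.17 = 14.45
  Case studies 68.75 × 0.26 = 17.875
  Essays 49 × 0.18 = 8.82
  Reflections 88 × 0.08 = 7.04
  Final exam 72 × 0.1 = 7.2
Sum = 67.69
67.69 is ≥ 67 and < 88 → Meets

Meets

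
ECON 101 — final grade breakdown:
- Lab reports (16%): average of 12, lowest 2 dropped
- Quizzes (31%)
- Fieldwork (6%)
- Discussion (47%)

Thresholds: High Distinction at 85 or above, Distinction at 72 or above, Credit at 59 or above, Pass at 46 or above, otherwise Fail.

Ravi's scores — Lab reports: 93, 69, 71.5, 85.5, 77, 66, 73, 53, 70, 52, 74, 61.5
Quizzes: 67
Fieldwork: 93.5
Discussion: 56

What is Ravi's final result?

Credit

Lab reports: drop 52, 53 → average of remaining 10 = 740.5/10 = 74.05
Weighted total:
  Lab reports 74.05 × 0.16 = 11.848
  Quizzes 67 × 0.31 = 20.77
  Fieldwork 93.5 × 0.06 = 5.61
  Discussion 56 × 0.47 = 26.32
Sum = 64.548
64.548 is ≥ 59 and < 72 → Credit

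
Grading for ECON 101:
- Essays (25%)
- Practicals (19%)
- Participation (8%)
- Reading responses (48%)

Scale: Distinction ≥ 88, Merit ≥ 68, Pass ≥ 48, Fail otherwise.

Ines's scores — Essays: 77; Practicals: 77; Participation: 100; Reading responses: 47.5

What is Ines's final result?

Weighted total:
  Essays 77 × 0.25 = 19.25
  Practicals 77 × 0.19 = 14.63
  Participation 100 × 0.08 = 8
  Reading responses 47.5 × 0.48 = 22.8
Sum = 64.68
64.68 is ≥ 48 and < 68 → Pass

Pass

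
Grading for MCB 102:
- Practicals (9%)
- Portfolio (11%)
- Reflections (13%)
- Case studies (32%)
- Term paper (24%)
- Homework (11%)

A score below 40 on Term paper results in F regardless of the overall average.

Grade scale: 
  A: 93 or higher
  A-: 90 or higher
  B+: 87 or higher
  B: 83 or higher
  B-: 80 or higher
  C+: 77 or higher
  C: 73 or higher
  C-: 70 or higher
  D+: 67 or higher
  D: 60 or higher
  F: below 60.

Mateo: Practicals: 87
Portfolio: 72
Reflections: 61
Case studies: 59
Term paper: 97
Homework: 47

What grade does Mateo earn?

Term paper score 97 ≥ 40: minimum met.
Weighted total:
  Practicals 87 × 0.09 = 7.83
  Portfolio 72 × 0.11 = 7.92
  Reflections 61 × 0.13 = 7.93
  Case studies 59 × 0.32 = 18.88
  Term paper 97 × 0.24 = 23.28
  Homework 47 × 0.11 = 5.17
Sum = 71.01
71.01 is ≥ 70 and < 73 → C-

C-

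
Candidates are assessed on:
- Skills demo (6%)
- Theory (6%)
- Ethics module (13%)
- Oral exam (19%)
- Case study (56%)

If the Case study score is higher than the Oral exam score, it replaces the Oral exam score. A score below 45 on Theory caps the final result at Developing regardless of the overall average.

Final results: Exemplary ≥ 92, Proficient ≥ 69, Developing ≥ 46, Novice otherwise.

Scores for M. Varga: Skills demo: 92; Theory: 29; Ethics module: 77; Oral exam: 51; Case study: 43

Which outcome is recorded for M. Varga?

Case study (43) ≤ Oral exam (51), so Oral exam stays at 51.
Theory score 29 < 45: minimum not met.
Weighted total:
  Skills demo 92 × 0.06 = 5.52
  Theory 29 × 0.06 = 1.74
  Ethics module 77 × 0.13 = 10.01
  Oral exam 51 × 0.19 = 9.69
  Case study 43 × 0.56 = 24.08
Sum = 51.04
51.04 would be Developing; cap at Developing applies → Developing.

Developing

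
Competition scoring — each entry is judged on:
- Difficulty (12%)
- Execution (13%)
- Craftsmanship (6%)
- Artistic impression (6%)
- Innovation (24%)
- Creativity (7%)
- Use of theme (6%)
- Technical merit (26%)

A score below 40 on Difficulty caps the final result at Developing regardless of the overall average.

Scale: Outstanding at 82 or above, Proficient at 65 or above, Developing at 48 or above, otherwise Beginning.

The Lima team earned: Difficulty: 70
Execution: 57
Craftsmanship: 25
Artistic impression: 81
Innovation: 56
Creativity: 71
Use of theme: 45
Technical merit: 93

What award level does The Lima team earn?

Proficient

Difficulty score 70 ≥ 40: minimum met.
Weighted total:
  Difficulty 70 × 0.12 = 8.4
  Execution 57 × 0.13 = 7.41
  Craftsmanship 25 × 0.06 = 1.5
  Artistic impression 81 × 0.06 = 4.86
  Innovation 56 × 0.24 = 13.44
  Creativity 71 × 0.07 = 4.97
  Use of theme 45 × 0.06 = 2.7
  Technical merit 93 × 0.26 = 24.18
Sum = 67.46
67.46 is ≥ 65 and < 82 → Proficient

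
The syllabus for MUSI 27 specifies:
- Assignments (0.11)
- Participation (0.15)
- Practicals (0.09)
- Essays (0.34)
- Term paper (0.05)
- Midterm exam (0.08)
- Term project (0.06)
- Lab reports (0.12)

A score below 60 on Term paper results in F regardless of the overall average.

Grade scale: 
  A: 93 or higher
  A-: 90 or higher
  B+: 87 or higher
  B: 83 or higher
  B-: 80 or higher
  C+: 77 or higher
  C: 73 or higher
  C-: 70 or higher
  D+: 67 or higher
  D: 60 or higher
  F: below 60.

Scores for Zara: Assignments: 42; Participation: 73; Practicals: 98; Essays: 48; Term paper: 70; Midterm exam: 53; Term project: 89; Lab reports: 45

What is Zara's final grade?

F

Term paper score 70 ≥ 60: minimum met.
Weighted total:
  Assignments 42 × 0.11 = 4.62
  Participation 73 × 0.15 = 10.95
  Practicals 98 × 0.09 = 8.82
  Essays 48 × 0.34 = 16.32
  Term paper 70 × 0.05 = 3.5
  Midterm exam 53 × 0.08 = 4.24
  Term project 89 × 0.06 = 5.34
  Lab reports 45 × 0.12 = 5.4
Sum = 59.19
59.19 < 60 → F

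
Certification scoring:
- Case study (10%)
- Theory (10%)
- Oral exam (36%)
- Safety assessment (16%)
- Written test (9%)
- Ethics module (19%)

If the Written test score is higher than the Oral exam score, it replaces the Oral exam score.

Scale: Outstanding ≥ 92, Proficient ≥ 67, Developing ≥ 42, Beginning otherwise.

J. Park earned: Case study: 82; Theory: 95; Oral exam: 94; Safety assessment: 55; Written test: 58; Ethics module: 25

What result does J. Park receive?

Proficient

Written test (58) ≤ Oral exam (94), so Oral exam stays at 94.
Weighted total:
  Case study 82 × 0.1 = 8.2
  Theory 95 × 0.1 = 9.5
  Oral exam 94 × 0.36 = 33.84
  Safety assessment 55 × 0.16 = 8.8
  Written test 58 × 0.09 = 5.22
  Ethics module 25 × 0.19 = 4.75
Sum = 70.31
70.31 is ≥ 67 and < 92 → Proficient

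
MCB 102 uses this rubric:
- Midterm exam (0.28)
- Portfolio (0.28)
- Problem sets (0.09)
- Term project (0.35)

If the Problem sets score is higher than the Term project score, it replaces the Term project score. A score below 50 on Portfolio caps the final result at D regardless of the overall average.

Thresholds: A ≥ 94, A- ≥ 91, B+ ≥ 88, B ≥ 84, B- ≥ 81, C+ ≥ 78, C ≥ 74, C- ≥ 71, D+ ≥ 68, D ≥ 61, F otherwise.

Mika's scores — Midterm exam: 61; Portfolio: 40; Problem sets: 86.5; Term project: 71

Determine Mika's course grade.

Problem sets (86.5) > Term project (71), so Term project counts as 86.5.
Portfolio score 40 < 50: minimum not met.
Weighted total:
  Midterm exam 61 × 0.28 = 17.08
  Portfolio 40 × 0.28 = 11.2
  Problem sets 86.5 × 0.09 = 7.785
  Term project 86.5 × 0.35 = 30.275
Sum = 66.34
66.34 would be D; cap at D applies → D.

D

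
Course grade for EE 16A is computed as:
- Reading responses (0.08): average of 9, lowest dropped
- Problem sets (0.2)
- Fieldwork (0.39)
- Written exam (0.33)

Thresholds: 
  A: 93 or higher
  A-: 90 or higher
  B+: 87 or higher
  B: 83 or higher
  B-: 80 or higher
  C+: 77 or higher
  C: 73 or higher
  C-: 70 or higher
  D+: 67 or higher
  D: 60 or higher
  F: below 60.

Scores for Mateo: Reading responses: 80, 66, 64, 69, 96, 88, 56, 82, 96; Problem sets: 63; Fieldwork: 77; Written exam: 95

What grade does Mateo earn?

Reading responses: drop 56 → average of remaining 8 = 641/8 = 80.125
Weighted total:
  Reading responses 80.125 × 0.08 = 6.41
  Problem sets 63 × 0.2 = 12.6
  Fieldwork 77 × 0.39 = 30.03
  Written exam 95 × 0.33 = 31.35
Sum = 80.39
80.39 is ≥ 80 and < 83 → B-

B-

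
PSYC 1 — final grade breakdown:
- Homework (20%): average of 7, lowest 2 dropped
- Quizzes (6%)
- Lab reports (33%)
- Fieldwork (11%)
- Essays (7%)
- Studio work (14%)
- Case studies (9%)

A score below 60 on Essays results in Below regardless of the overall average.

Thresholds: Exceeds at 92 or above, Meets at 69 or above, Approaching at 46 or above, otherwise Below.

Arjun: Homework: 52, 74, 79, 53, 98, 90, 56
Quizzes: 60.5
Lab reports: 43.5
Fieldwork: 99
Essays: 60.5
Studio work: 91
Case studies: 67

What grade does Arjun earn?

Approaching

Homework: drop 52, 53 → average of remaining 5 = 397/5 = 79.4
Essays score 60.5 ≥ 60: minimum met.
Weighted total:
  Homework 79.4 × 0.2 = 15.88
  Quizzes 60.5 × 0.06 = 3.63
  Lab reports 43.5 × 0.33 = 14.355
  Fieldwork 99 × 0.11 = 10.89
  Essays 60.5 × 0.07 = 4.235
  Studio work 91 × 0.14 = 12.74
  Case studies 67 × 0.09 = 6.03
Sum = 67.76
67.76 is ≥ 46 and < 69 → Approaching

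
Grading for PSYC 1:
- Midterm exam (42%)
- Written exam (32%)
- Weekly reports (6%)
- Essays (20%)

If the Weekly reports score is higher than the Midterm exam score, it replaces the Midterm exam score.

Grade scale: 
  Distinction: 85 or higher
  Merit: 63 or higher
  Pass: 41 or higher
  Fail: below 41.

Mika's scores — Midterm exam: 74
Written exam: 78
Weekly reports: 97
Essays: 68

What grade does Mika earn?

Distinction

Weekly reports (97) > Midterm exam (74), so Midterm exam counts as 97.
Weighted total:
  Midterm exam 97 × 0.42 = 40.74
  Written exam 78 × 0.32 = 24.96
  Weekly reports 97 × 0.06 = 5.82
  Essays 68 × 0.2 = 13.6
Sum = 85.12
85.12 ≥ 85 → Distinction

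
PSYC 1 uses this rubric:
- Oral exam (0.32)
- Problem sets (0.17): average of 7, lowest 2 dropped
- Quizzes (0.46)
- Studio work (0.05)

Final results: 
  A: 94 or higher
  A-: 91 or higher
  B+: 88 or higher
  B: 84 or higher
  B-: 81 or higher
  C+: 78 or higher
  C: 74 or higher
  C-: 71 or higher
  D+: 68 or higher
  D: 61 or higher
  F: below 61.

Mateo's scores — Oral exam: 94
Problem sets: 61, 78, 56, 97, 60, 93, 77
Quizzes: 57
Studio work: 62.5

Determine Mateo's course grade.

Problem sets: drop 56, 60 → average of remaining 5 = 406/5 = 81.2
Weighted total:
  Oral exam 94 × 0.32 = 30.08
  Problem sets 81.2 × 0.17 = 13.804
  Quizzes 57 × 0.46 = 26.22
  Studio work 62.5 × 0.05 = 3.125
Sum = 73.229
73.229 is ≥ 71 and < 74 → C-

C-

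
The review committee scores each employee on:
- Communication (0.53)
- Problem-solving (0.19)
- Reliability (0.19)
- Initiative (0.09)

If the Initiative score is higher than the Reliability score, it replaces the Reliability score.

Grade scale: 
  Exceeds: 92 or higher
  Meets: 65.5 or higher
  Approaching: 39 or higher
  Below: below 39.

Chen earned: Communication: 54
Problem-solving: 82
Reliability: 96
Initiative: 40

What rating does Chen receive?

Initiative (40) ≤ Reliability (96), so Reliability stays at 96.
Weighted total:
  Communication 54 × 0.53 = 28.62
  Problem-solving 82 × 0.19 = 15.58
  Reliability 96 × 0.19 = 18.24
  Initiative 40 × 0.09 = 3.6
Sum = 66.04
66.04 is ≥ 65.5 and < 92 → Meets

Meets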